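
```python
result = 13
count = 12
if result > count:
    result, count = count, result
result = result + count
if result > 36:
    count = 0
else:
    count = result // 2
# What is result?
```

Trace:
`result = 13` → result = 13
`count = 12` → count = 12
`if result > count: ...` → result > count is True → result = 12; count = 13
`result = result + count` → result = 25
`if result > 36: ...` → result > 36 is False, take else branch → count = 12
So result = 25

Answer: 25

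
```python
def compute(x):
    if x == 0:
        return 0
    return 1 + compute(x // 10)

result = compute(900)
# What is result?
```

Count of digits of 900: 3

Answer: 3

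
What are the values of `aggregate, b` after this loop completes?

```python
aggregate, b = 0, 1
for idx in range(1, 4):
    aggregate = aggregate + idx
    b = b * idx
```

Sum and factorial of 1 to 3
`aggregate, b` takes the values: (0, 1) → (1, 1) → (3, 1) → (3, 2) → (6, 2) → (6, 6)

Answer: 6, 6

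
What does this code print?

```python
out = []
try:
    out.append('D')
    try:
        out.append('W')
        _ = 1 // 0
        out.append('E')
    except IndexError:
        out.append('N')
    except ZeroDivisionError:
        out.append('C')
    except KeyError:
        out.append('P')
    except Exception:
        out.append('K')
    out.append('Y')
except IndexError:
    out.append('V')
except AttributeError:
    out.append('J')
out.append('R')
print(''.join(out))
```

Execution trace: 'D' (try body) → 'W' (inner try body) → 'C' (inner except ZeroDivisionError) → 'Y' (try body, no exception) → 'R' (after the try/except). Output: DWCYR

Answer: DWCYR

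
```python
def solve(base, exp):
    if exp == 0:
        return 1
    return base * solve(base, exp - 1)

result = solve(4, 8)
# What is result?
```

solve(4, 8) = 4 * 4 * 4 * 4 * 4 * 4 * 4 * 4 = 65536

Answer: 65536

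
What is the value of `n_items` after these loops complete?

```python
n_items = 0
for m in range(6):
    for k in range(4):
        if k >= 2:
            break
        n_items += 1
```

Inner breaks at 2, outer runs 6 times
`n_items` takes the values: 0 → 1 → 2 → 3 → 4 → 5 → 6 → 7 → 8 → 9 → 10 → 11 → 12

Answer: 12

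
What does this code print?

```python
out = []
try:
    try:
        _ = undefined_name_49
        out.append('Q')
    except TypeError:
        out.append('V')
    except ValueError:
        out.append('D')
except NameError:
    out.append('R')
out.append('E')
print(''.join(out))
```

Execution trace: 'R' (outer except NameError) → 'E' (after the try/except). Output: RE

Answer: RE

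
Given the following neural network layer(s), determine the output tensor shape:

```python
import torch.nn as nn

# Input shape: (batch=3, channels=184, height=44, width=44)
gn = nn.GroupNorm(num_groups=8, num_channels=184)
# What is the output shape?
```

Input: (3, 184, 44, 44) -> Output: (3, 184, 44, 44)

Answer: (3, 184, 44, 44)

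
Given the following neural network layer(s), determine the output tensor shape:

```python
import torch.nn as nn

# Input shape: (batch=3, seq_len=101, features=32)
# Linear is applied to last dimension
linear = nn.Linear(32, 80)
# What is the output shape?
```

Input: (3, 101, 32) -> Output: (3, 101, 80)

Answer: (3, 101, 80)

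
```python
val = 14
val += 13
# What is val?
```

Trace:
`val = 14` → val = 14
`val += 13` → val = 27
So val = 27

Answer: 27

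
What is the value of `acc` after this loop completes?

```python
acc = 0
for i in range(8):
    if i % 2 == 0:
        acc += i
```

Sum of even numbers 0 to 7
`acc` takes the values: 0 → 2 → 6 → 12

Answer: 12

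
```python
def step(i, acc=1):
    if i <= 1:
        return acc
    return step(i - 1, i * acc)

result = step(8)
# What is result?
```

Accumulator trace (n, acc): (8, 1) -> (7, 8) -> (6, 56) -> (5, 336) -> (4, 1680) -> (3, 6720) -> (2, 20160) -> (1, 40320) -> return 40320

Answer: 40320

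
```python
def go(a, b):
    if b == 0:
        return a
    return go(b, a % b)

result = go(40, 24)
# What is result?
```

go(40, 24) -> go(24, 16) -> go(16, 8) -> go(8, 0) -> 8

Answer: 8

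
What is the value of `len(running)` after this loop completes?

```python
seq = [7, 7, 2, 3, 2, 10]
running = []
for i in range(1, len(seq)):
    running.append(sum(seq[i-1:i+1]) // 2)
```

Number of 2-element averages
`running` takes the values: [] → [7] → [7, 4] → [7, 4, 2] → [7, 4, 2, 2] → [7, 4, 2, 2, 6]
So `len(running)` = 5

Answer: 5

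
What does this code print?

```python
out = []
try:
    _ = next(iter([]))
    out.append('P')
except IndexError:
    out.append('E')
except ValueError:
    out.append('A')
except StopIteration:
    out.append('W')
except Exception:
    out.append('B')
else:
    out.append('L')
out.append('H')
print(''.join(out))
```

Execution trace: 'W' (except StopIteration) → 'H' (after the try/except). Output: WH

Answer: WH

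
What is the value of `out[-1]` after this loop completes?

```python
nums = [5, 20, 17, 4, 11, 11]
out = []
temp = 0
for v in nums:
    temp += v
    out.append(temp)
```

Cumulative sum ends at 68
`out` takes the values: [] → [5] → [5, 25] → [5, 25, 42] → [5, 25, 42, 46] → [5, 25, 42, 46, 57] → [5, 25, 42, 46, 57, 68]
So `out[-1]` = 68

Answer: 68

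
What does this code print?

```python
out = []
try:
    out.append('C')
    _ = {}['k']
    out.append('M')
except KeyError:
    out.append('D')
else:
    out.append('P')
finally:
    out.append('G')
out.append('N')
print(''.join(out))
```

Execution trace: 'C' (try body) → 'D' (except KeyError) → 'G' (finally) → 'N' (after the try/except). Output: CDGN

Answer: CDGN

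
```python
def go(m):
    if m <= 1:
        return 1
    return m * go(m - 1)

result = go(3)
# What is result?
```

go(3) = 3 * 2 * 1 = 6

Answer: 6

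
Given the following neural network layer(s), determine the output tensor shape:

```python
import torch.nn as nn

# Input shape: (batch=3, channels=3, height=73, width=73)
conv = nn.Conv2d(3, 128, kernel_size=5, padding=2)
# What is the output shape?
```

Input: (3, 3, 73, 73) -> Output: (3, 128, 73, 73)

Answer: (3, 128, 73, 73)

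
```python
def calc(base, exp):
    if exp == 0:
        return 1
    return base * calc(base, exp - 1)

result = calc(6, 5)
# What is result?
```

calc(6, 5) = 6 * 6 * 6 * 6 * 6 = 7776

Answer: 7776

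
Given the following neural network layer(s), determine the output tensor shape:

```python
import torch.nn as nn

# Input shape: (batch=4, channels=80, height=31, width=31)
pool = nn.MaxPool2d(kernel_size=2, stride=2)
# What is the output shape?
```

Input: (4, 80, 31, 31) -> Output: (4, 80, 15, 15)

Answer: (4, 80, 15, 15)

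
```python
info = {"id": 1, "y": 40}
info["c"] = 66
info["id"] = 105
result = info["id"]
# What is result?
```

Trace:
`info = {"id": 1, "y": 40}` → info = {'id': 1, 'y': 40}
`info["c"] = 66` → info = {'id': 1, 'y': 40, 'c': 66}
`info["id"] = 105` → info = {'id': 105, 'y': 40, 'c': 66}
`result = info["id"]` → result = 105
So result = 105

Answer: 105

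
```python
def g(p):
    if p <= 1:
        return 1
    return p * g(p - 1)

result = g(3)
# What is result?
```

g(3) = 3 * 2 * 1 = 6

Answer: 6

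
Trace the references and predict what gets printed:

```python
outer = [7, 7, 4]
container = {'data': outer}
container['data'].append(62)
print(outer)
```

Key concept: dict holds reference to list.
Step by step:
`outer = [7, 7, 4]` → outer = [7, 7, 4]
`container = {'data': outer}` → container = {'data': [7, 7, 4]}
`container['data'].append(62)` → outer = [7, 7, 4, 62]; container = {'data': [7, 7, 4, 62]}
`print(outer)` → prints [7, 7, 4, 62]

Answer: [7, 7, 4, 62]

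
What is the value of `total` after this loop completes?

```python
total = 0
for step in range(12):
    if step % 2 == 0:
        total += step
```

Sum of even numbers 0 to 11
`total` takes the values: 0 → 2 → 6 → 12 → 20 → 30

Answer: 30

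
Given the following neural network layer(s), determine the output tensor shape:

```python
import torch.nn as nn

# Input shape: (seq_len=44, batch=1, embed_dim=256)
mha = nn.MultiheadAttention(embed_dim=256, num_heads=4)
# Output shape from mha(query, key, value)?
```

Input: (44, 1, 256) -> Output: (44, 1, 256)

Answer: (44, 1, 256)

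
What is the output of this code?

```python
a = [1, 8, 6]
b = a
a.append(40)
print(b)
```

Key concept: basic list aliasing.
Step by step:
`a = [1, 8, 6]` → a = [1, 8, 6]
`b = a` → b = [1, 8, 6] (same object as a)
`a.append(40)` → a = [1, 8, 6, 40] (same object as b); b = [1, 8, 6, 40] (same object as a)
`print(b)` → prints [1, 8, 6, 40]

Answer: [1, 8, 6, 40]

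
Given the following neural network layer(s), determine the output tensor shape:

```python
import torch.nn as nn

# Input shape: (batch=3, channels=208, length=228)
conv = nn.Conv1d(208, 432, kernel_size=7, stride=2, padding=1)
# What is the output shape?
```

Input: (3, 208, 228) -> Output: (3, 432, 112)

Answer: (3, 432, 112)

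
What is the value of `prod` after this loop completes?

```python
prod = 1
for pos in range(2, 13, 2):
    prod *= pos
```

Product of even numbers 2 to 12
`prod` takes the values: 1 → 2 → 8 → 48 → 384 → 3840 → 46080

Answer: 46080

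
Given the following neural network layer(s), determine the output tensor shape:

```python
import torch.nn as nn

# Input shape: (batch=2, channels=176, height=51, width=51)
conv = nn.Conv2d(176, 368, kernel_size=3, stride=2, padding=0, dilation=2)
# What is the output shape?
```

Input: (2, 176, 51, 51) -> Output: (2, 368, 24, 24)

Answer: (2, 368, 24, 24)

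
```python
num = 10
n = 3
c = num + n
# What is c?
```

Trace:
`num = 10` → num = 10
`n = 3` → n = 3
`c = num + n` → c = 13
So c = 13

Answer: 13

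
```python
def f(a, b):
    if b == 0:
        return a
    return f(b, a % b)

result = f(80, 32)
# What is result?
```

f(80, 32) -> f(32, 16) -> f(16, 0) -> 16

Answer: 16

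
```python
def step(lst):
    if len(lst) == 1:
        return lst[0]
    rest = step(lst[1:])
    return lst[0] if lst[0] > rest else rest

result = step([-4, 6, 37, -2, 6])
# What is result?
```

Recursive max over [-4, 6, 37, -2, 6] = 37

Answer: 37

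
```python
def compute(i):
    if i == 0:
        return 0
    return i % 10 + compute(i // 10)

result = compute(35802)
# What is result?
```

Sum of digits of 35802: 2 + 0 + 8 + 5 + 3 = 18

Answer: 18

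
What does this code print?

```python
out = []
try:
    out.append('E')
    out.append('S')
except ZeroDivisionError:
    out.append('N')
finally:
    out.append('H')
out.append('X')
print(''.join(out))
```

Execution trace: 'E' (try body) → 'S' (try body, no exception) → 'H' (finally) → 'X' (after the try/except). Output: ESHX

Answer: ESHX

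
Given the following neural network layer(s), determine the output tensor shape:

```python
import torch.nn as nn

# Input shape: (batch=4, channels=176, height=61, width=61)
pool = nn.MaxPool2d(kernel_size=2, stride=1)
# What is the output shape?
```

Input: (4, 176, 61, 61) -> Output: (4, 176, 60, 60)

Answer: (4, 176, 60, 60)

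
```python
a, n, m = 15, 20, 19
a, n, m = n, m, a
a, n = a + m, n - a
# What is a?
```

Trace:
`a, n, m = 15, 20, 19` → a = 15; n = 20; m = 19
`a, n, m = n, m, a` → a = 20; n = 19; m = 15
`a, n = a + m, n - a` → a = 35; n = -1
So a = 35

Answer: 35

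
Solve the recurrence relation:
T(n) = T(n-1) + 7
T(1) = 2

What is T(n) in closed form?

Unrolling: T(n) = T(1) + 7·(n-1) = 2 + 7(n-1) = 7n - 5.

Answer: T(n) = 7n - 5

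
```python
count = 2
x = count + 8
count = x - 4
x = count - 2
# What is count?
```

Trace:
`count = 2` → count = 2
`x = count + 8` → x = 10
`count = x - 4` → count = 6
`x = count - 2` → x = 4
So count = 6

Answer: 6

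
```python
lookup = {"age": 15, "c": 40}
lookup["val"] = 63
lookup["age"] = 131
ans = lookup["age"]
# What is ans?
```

Trace:
`lookup = {"age": 15, "c": 40}` → lookup = {'age': 15, 'c': 40}
`lookup["val"] = 63` → lookup = {'age': 15, 'c': 40, 'val': 63}
`lookup["age"] = 131` → lookup = {'age': 131, 'c': 40, 'val': 63}
`ans = lookup["age"]` → ans = 131
So ans = 131

Answer: 131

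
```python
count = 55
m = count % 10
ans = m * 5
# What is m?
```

Trace:
`count = 55` → count = 55
`m = count % 10` → m = 5
`ans = m * 5` → ans = 25
So m = 5

Answer: 5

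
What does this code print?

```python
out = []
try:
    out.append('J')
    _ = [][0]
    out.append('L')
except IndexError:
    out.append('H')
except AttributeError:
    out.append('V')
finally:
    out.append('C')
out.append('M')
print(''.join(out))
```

Execution trace: 'J' (try body) → 'H' (except IndexError) → 'C' (finally) → 'M' (after the try/except). Output: JHCM

Answer: JHCM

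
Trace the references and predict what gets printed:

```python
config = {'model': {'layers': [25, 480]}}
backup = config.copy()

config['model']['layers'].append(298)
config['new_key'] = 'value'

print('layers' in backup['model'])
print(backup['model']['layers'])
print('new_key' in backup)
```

Key concept: shallow copy gotcha with nested dict.
Step by step:
`config = {'model': {'layers': [25, 480]}}` → config = {'model': {'layers': [25, 480]}}
`backup = config.copy()` → backup = {'model': {'layers': [25, 480]}}
`config['model']['layers'].append(298)` → config = {'model': {'layers': [25, 480, 298]}}; backup = {'model': {'layers': [25, 480, 298]}}
`config['new_key'] = 'value'` → config = {'model': {'layers': [25, 480, 298]}, 'new_key': 'value'}
`print('layers' in backup['model'])` → prints True
`print(backup['model']['layers'])` → prints [25, 480, 298]
`print('new_key' in backup)` → prints False

Answer:
True
[25, 480, 298]
False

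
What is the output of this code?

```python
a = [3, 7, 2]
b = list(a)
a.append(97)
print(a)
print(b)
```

Key concept: list() constructor creates copy.
Step by step:
`a = [3, 7, 2]` → a = [3, 7, 2]
`b = list(a)` → b = [3, 7, 2]
`a.append(97)` → a = [3, 7, 2, 97]
`print(a)` → prints [3, 7, 2, 97]
`print(b)` → prints [3, 7, 2]

Answer:
[3, 7, 2, 97]
[3, 7, 2]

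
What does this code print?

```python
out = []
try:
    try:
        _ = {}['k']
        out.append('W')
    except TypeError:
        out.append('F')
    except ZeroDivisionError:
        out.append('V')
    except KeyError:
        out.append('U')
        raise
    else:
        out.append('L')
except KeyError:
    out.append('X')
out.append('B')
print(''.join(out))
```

Execution trace: 'U' (inner except KeyError) → 'X' (outer except KeyError) → 'B' (after the try/except). Output: UXB

Answer: UXB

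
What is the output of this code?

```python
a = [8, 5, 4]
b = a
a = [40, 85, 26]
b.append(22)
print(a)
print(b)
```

Key concept: rebinding vs mutation: a is rebound to a new list, b still points at the original.
Step by step:
`a = [8, 5, 4]` → a = [8, 5, 4]
`b = a` → b = [8, 5, 4] (same object as a)
`a = [40, 85, 26]` → a = [40, 85, 26]
`b.append(22)` → b = [8, 5, 4, 22]
`print(a)` → prints [40, 85, 26]
`print(b)` → prints [8, 5, 4, 22]

Answer:
[40, 85, 26]
[8, 5, 4, 22]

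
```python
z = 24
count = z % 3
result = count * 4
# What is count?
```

Trace:
`z = 24` → z = 24
`count = z % 3` → count = 0
`result = count * 4` → result = 0
So count = 0

Answer: 0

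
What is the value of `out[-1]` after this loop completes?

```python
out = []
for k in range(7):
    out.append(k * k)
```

Last element of squares 0 to 6
`out` takes the values: [] → [0] → [0, 1] → [0, 1, 4] → [0, 1, 4, 9] → [0, 1, 4, 9, 16] → [0, 1, 4, 9, 16, 25] → [0, 1, 4, 9, 16, 25, 36]
So `out[-1]` = 36

Answer: 36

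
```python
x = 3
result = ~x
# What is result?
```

Trace:
`x = 3` → x = 3
`result = ~x` → result = -4
So result = -4

Answer: -4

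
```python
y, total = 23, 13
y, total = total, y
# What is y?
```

Trace:
`y, total = 23, 13` → y = 23; total = 13
`y, total = total, y` → y = 13; total = 23
So y = 13

Answer: 13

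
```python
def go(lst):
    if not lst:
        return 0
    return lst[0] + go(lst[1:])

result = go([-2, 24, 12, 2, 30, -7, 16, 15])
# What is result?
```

(-2) + 24 + 12 + 2 + 30 + (-7) + 16 + 15 + 0 = 90

Answer: 90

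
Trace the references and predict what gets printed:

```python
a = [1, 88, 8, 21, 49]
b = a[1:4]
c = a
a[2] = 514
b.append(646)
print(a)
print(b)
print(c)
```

Key concept: slice vs alias.
Step by step:
`a = [1, 88, 8, 21, 49]` → a = [1, 88, 8, 21, 49]
`b = a[1:4]` → b = [88, 8, 21]
`c = a` → c = [1, 88, 8, 21, 49] (same object as a)
`a[2] = 514` → a = [1, 88, 514, 21, 49] (same object as c); c = [1, 88, 514, 21, 49] (same object as a)
`b.append(646)` → b = [88, 8, 21, 646]
`print(a)` → prints [1, 88, 514, 21, 49]
`print(b)` → prints [88, 8, 21, 646]
`print(c)` → prints [1, 88, 514, 21, 49]

Answer:
[1, 88, 514, 21, 49]
[88, 8, 21, 646]
[1, 88, 514, 21, 49]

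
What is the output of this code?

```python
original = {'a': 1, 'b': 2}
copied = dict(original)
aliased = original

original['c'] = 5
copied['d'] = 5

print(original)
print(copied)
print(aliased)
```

Key concept: dict() creates copy, assignment creates alias.
Step by step:
`original = {'a': 1, 'b': 2}` → original = {'a': 1, 'b': 2}
`copied = dict(original)` → copied = {'a': 1, 'b': 2}
`aliased = original` → aliased = {'a': 1, 'b': 2} (same object as original)
`original['c'] = 5` → original = {'a': 1, 'b': 2, 'c': 5} (same object as aliased); aliased = {'a': 1, 'b': 2, 'c': 5} (same object as original)
`copied['d'] = 5` → copied = {'a': 1, 'b': 2, 'd': 5}
`print(original)` → prints {'a': 1, 'b': 2, 'c': 5}
`print(copied)` → prints {'a': 1, 'b': 2, 'd': 5}
`print(aliased)` → prints {'a': 1, 'b': 2, 'c': 5}

Answer:
{'a': 1, 'b': 2, 'c': 5}
{'a': 1, 'b': 2, 'd': 5}
{'a': 1, 'b': 2, 'c': 5}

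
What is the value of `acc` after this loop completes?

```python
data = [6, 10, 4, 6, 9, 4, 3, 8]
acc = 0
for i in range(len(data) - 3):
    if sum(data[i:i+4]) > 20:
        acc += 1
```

Count windows with sum > 20
`acc` takes the values: 0 → 1 → 2 → 3 → 4 → 5

Answer: 5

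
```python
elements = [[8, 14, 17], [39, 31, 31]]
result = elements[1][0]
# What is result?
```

Trace:
`elements = [[8, 14, 17], [39, 31, 31]]` → elements = [[8, 14, 17], [39, 31, 31]]
`result = elements[1][0]` → result = 39
So result = 39

Answer: 39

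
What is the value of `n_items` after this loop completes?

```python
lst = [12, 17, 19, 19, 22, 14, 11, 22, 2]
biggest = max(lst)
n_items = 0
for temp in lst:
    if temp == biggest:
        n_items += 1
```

Count of max value 22 in [12, 17, 19, 19, 22, 14, 11, 22, 2]
`n_items` takes the values: 0 → 1 → 2

Answer: 2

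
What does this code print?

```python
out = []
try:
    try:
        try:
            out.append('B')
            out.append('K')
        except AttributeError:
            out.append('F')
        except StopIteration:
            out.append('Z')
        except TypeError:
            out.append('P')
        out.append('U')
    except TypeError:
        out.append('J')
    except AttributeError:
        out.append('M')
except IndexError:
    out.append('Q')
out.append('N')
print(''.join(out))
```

Execution trace: 'B' (inner try body) → 'K' (inner try body, no exception) → 'U' (try body, no exception) → 'N' (after the try/except). Output: BKUN

Answer: BKUN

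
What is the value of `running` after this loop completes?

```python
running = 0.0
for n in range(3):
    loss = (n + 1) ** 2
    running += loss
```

Sum of squared losses 1² + 2² + ... + 3²
`running` takes the values: 0.0 → 1.0 → 5.0 → 14.0

Answer: 14.0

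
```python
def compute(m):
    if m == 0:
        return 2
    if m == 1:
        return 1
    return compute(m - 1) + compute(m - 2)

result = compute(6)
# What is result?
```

Build up from base cases: compute(0)=2, compute(1)=1, compute(2)=3, compute(3)=4, compute(4)=7, compute(5)=11, compute(6)=18

Answer: 18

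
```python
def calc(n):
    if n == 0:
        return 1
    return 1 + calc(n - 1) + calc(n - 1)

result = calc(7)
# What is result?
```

calc(n) = 1 + 2·calc(n-1), calc(0)=1. Closed form: (1+1)·2^7 - 1 = 255.

Answer: 255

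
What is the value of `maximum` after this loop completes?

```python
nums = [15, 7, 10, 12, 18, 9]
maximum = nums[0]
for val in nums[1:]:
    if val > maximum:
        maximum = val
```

Maximum of [15, 7, 10, 12, 18, 9]
`maximum` takes the values: 15 → 18

Answer: 18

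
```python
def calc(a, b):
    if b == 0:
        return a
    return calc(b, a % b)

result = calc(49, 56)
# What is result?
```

calc(49, 56) -> calc(56, 49) -> calc(49, 7) -> calc(7, 0) -> 7

Answer: 7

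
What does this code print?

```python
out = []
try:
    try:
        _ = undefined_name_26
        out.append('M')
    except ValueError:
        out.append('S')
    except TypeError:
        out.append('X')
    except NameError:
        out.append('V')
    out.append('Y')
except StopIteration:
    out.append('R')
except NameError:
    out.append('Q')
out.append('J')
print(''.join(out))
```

Execution trace: 'V' (inner except NameError) → 'Y' (try body, no exception) → 'J' (after the try/except). Output: VYJ

Answer: VYJ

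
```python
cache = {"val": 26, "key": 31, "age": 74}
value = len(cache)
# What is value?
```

Trace:
`cache = {"val": 26, "key": 31, "age": 74}` → cache = {'val': 26, 'key': 31, 'age': 74}
`value = len(cache)` → value = 3
So value = 3

Answer: 3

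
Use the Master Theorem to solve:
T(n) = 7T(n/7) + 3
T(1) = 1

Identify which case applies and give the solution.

a=7, b=7, f(n)=3. log_7(7) = 1. Since c=0 < 1, Case 1 applies: T(n) = Θ(n^log_b(a)) = O(n).

Answer: O(n) - Case 1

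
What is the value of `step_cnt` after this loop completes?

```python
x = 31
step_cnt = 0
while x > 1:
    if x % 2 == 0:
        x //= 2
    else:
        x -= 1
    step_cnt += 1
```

Steps to reduce 31 to 1
`step_cnt` takes the values: 0 → 1 → 2 → 3 → 4 → 5 → 6 → 7 → 8

Answer: 8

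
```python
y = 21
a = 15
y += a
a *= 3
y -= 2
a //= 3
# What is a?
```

Trace:
`y = 21` → y = 21
`a = 15` → a = 15
`y += a` → y = 36
`a *= 3` → a = 45
`y -= 2` → y = 34
`a //= 3` → a = 15
So a = 15

Answer: 15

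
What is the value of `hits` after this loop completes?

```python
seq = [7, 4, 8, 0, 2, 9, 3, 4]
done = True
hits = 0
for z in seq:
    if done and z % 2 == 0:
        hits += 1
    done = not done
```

Count even values at even positions
`hits` takes the values: 0 → 1 → 2

Answer: 2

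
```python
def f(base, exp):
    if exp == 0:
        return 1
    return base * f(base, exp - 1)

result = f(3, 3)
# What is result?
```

f(3, 3) = 3 * 3 * 3 = 27

Answer: 27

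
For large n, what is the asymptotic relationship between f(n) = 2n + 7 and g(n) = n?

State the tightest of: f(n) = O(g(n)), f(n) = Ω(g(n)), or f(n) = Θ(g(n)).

2n + 7 vs n: f(n) = Θ(g(n)) — they are asymptotically equivalent (constant factors don't affect Θ).

Answer: f(n) = Θ(g(n)) — they are asymptotically equivalent (constant factors don't affect Θ).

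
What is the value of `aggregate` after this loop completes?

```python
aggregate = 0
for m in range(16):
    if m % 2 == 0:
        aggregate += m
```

Sum of even numbers 0 to 15
`aggregate` takes the values: 0 → 2 → 6 → 12 → 20 → 30 → 42 → 56

Answer: 56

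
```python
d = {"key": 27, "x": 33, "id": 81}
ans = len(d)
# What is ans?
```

Trace:
`d = {"key": 27, "x": 33, "id": 81}` → d = {'key': 27, 'x': 33, 'id': 81}
`ans = len(d)` → ans = 3
So ans = 3

Answer: 3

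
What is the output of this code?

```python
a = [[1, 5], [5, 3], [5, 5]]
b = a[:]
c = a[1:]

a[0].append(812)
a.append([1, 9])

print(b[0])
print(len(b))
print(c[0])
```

Key concept: slice with nested mutation.
Step by step:
`a = [[1, 5], [5, 3], [5, 5]]` → a = [[1, 5], [5, 3], [5, 5]]
`b = a[:]` → b = [[1, 5], [5, 3], [5, 5]]
`c = a[1:]` → c = [[5, 3], [5, 5]]
`a[0].append(812)` → a = [[1, 5, 812], [5, 3], [5, 5]]; b = [[1, 5, 812], [5, 3], [5, 5]]
`a.append([1, 9])` → a = [[1, 5, 812], [5, 3], [5, 5], [1, 9]]
`print(b[0])` → prints [1, 5, 812]
`print(len(b))` → prints 3
`print(c[0])` → prints [5, 3]

Answer:
[1, 5, 812]
3
[5, 3]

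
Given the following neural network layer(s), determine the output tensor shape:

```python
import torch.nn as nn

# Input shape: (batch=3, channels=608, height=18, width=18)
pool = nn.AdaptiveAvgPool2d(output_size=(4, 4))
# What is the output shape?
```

Input: (3, 608, 18, 18) -> Output: (3, 608, 4, 4)

Answer: (3, 608, 4, 4)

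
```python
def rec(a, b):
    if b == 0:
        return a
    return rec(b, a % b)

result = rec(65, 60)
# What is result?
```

rec(65, 60) -> rec(60, 5) -> rec(5, 0) -> 5

Answer: 5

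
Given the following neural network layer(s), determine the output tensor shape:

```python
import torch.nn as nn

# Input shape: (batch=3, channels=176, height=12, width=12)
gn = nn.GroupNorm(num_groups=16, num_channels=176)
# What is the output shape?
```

Input: (3, 176, 12, 12) -> Output: (3, 176, 12, 12)

Answer: (3, 176, 12, 12)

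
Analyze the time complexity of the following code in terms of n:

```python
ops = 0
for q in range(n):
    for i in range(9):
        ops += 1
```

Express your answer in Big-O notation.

Each loop level contributes: n × 1. Multiplying the contributions gives O(n).

Answer: O(n)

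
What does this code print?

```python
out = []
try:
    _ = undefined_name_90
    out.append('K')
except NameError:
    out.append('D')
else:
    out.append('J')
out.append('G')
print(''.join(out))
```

Execution trace: 'D' (except NameError) → 'G' (after the try/except). Output: DG

Answer: DG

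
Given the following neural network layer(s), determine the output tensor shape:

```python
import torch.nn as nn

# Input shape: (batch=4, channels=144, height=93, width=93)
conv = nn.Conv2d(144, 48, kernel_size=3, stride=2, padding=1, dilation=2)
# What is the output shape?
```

Input: (4, 144, 93, 93) -> Output: (4, 48, 46, 46)

Answer: (4, 48, 46, 46)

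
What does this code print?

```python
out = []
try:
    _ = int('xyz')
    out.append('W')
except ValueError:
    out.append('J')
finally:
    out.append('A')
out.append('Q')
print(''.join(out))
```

Execution trace: 'J' (except ValueError) → 'A' (finally) → 'Q' (after the try/except). Output: JAQ

Answer: JAQ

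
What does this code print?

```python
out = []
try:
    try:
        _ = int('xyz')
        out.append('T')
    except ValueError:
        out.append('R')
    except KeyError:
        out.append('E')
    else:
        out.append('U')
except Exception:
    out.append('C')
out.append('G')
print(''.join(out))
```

Execution trace: 'R' (inner except ValueError) → 'G' (after the try/except). Output: RG

Answer: RG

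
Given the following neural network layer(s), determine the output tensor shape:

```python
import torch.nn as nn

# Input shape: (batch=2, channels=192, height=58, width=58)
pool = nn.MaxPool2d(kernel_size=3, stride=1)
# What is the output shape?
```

Input: (2, 192, 58, 58) -> Output: (2, 192, 56, 56)

Answer: (2, 192, 56, 56)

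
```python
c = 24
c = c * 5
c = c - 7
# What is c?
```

Trace:
`c = 24` → c = 24
`c = c * 5` → c = 120
`c = c - 7` → c = 113
So c = 113

Answer: 113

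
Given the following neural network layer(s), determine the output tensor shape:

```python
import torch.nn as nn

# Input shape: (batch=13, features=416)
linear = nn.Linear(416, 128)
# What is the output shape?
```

Input: (13, 416) -> Output: (13, 128)

Answer: (13, 128)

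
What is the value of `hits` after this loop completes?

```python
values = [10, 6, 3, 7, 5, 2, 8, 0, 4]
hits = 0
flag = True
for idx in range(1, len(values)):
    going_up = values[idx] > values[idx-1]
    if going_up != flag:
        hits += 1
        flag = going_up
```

Count direction changes in [10, 6, 3, 7, 5, 2, 8, 0, 4]
`hits` takes the values: 0 → 1 → 2 → 3 → 4 → 5 → 6

Answer: 6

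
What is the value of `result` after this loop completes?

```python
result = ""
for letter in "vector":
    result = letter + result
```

Reverse 'vector'
`result` takes the values: "" → "v" → "ev" → "cev" → "tcev" → "otcev" → "rotcev"

Answer: "rotcev"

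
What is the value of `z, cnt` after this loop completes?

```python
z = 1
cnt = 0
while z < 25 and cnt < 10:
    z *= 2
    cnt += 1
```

Double until >= 25 or 10 iterations
`z, cnt` takes the values: (1, 0) → (2, 0) → (2, 1) → (4, 1) → (4, 2) → (8, 2) → (8, 3) → (16, 3) → (16, 4) → (32, 4) → (32, 5)

Answer: 32, 5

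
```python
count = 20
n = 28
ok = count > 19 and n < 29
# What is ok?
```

Trace:
`count = 20` → count = 20
`n = 28` → n = 28
`ok = count > 19 and n < 29` → ok = True
So ok = True

Answer: True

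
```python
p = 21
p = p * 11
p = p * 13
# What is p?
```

Trace:
`p = 21` → p = 21
`p = p * 11` → p = 231
`p = p * 13` → p = 3003
So p = 3003

Answer: 3003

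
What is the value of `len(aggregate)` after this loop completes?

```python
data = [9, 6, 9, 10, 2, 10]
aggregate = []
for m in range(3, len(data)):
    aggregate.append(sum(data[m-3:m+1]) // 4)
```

Number of 4-element averages
`aggregate` takes the values: [] → [8] → [8, 6] → [8, 6, 7]
So `len(aggregate)` = 3

Answer: 3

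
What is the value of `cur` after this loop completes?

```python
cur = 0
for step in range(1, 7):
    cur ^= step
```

XOR of 1 to 6
`cur` takes the values: 0 → 1 → 3 → 0 → 4 → 1 → 7

Answer: 7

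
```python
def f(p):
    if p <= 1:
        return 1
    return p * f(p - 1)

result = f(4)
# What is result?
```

f(4) = 4 * 3 * 2 * 1 = 24

Answer: 24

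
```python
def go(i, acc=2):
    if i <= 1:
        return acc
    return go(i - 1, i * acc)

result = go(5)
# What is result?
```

Accumulator trace (n, acc): (5, 2) -> (4, 10) -> (3, 40) -> (2, 120) -> (1, 240) -> return 240

Answer: 240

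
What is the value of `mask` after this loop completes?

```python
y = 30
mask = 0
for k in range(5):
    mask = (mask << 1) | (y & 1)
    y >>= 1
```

Reverse lowest 5 bits of 30
`mask` takes the values: 0 → 1 → 3 → 7 → 15

Answer: 15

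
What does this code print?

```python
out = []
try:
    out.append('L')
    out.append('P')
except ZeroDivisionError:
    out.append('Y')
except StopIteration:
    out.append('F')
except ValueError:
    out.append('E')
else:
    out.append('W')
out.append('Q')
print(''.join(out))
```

Execution trace: 'L' (try body) → 'P' (try body, no exception) → 'W' (else) → 'Q' (after the try/except). Output: LPWQ

Answer: LPWQ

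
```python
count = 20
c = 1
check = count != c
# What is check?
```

Trace:
`count = 20` → count = 20
`c = 1` → c = 1
`check = count != c` → check = True
So check = True

Answer: True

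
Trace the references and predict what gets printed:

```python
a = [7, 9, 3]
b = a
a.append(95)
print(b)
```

Key concept: basic list aliasing.
Step by step:
`a = [7, 9, 3]` → a = [7, 9, 3]
`b = a` → b = [7, 9, 3] (same object as a)
`a.append(95)` → a = [7, 9, 3, 95] (same object as b); b = [7, 9, 3, 95] (same object as a)
`print(b)` → prints [7, 9, 3, 95]

Answer: [7, 9, 3, 95]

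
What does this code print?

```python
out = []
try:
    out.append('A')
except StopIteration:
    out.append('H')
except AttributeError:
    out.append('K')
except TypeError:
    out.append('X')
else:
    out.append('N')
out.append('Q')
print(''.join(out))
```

Execution trace: 'A' (try body, no exception) → 'N' (else) → 'Q' (after the try/except). Output: ANQ

Answer: ANQ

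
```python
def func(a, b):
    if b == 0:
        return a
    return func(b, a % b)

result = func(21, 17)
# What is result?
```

func(21, 17) -> func(17, 4) -> func(4, 1) -> func(1, 0) -> 1

Answer: 1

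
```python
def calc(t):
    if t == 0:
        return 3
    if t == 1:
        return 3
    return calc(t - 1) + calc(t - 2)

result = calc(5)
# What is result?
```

Build up from base cases: calc(0)=3, calc(1)=3, calc(2)=6, calc(3)=9, calc(4)=15, calc(5)=24

Answer: 24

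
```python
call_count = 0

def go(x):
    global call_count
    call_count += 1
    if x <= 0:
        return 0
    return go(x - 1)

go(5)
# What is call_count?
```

Linear recursion stepping by 1: 6 calls from x=5 down to ≤0.

Answer: 6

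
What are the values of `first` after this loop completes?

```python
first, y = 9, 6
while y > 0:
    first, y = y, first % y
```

GCD of 9 and 6
`first` takes the values: 9 → 6 → 3

Answer: 3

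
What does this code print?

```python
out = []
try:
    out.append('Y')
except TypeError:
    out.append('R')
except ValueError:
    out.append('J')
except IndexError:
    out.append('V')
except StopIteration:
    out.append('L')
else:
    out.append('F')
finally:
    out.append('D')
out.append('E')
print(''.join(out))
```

Execution trace: 'Y' (try body, no exception) → 'F' (else) → 'D' (finally) → 'E' (after the try/except). Output: YFDE

Answer: YFDE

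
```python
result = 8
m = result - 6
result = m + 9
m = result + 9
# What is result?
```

Trace:
`result = 8` → result = 8
`m = result - 6` → m = 2
`result = m + 9` → result = 11
`m = result + 9` → m = 20
So result = 11

Answer: 11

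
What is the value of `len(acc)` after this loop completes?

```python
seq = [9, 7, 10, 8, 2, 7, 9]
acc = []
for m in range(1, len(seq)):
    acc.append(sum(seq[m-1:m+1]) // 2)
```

Number of 2-element averages
`acc` takes the values: [] → [8] → [8, 8] → [8, 8, 9] → [8, 8, 9, 5] → [8, 8, 9, 5, 4] → [8, 8, 9, 5, 4, 8]
So `len(acc)` = 6

Answer: 6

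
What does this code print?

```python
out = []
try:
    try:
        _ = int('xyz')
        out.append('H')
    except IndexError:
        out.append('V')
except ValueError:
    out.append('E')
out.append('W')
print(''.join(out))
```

Execution trace: 'E' (outer except ValueError) → 'W' (after the try/except). Output: EW

Answer: EW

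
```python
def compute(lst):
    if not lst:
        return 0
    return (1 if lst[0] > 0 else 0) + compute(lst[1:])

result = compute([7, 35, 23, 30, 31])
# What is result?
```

Count of positive elements in [7, 35, 23, 30, 31] = 5

Answer: 5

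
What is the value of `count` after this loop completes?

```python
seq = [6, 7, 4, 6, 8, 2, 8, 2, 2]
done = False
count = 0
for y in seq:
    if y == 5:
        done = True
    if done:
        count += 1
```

Count elements after first 5 in [6, 7, 4, 6, 8, 2, 8, 2, 2]
`count` takes the values: 0

Answer: 0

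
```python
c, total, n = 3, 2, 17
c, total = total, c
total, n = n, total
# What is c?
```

Trace:
`c, total, n = 3, 2, 17` → c = 3; total = 2; n = 17
`c, total = total, c` → c = 2; total = 3
`total, n = n, total` → total = 17; n = 3
So c = 2

Answer: 2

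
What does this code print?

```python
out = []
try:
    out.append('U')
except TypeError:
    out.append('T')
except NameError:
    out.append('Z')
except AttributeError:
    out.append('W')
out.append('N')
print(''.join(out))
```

Execution trace: 'U' (try body, no exception) → 'N' (after the try/except). Output: UN

Answer: UN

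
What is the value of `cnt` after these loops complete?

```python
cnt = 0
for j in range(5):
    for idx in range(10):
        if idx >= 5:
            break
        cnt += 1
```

Inner breaks at 5, outer runs 5 times
`cnt` takes the values: 0 → 1 → 2 → 3 → 4 → 5 → 6 → 7 → 8 → 9 → 10 → 11 → 12 → 13 → 14 → 15 → 16 → 17 → 18 → 19 → 20 → 21 → 22 → 23 → 24 → 25

Answer: 25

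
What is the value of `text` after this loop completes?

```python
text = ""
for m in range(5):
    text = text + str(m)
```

Concatenate digits 0 to 4
`text` takes the values: "" → "0" → "01" → "012" → "0123" → "01234"

Answer: "01234"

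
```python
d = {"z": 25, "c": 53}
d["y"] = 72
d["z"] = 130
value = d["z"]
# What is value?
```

Trace:
`d = {"z": 25, "c": 53}` → d = {'z': 25, 'c': 53}
`d["y"] = 72` → d = {'z': 25, 'c': 53, 'y': 72}
`d["z"] = 130` → d = {'z': 130, 'c': 53, 'y': 72}
`value = d["z"]` → value = 130
So value = 130

Answer: 130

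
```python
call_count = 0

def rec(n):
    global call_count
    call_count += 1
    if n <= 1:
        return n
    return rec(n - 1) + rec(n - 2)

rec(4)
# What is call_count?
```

Calls(n) = 1 + Calls(n-1) + Calls(n-2); Calls(0)=Calls(1)=1. For n=4 this gives 9.

Answer: 9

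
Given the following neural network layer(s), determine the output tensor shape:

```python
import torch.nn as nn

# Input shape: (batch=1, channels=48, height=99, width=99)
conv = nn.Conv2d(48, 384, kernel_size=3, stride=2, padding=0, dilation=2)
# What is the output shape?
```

Input: (1, 48, 99, 99) -> Output: (1, 384, 48, 48)

Answer: (1, 384, 48, 48)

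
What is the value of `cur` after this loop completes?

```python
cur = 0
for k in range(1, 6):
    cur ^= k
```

XOR of 1 to 5
`cur` takes the values: 0 → 1 → 3 → 0 → 4 → 1

Answer: 1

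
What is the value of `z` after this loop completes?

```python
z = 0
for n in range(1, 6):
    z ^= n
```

XOR of 1 to 5
`z` takes the values: 0 → 1 → 3 → 0 → 4 → 1

Answer: 1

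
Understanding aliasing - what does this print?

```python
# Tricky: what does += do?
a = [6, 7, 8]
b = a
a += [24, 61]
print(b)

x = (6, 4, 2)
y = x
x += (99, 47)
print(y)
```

Key concept: += behavior differs for mutable vs immutable.
Step by step:
`a = [6, 7, 8]` → a = [6, 7, 8]
`b = a` → b = [6, 7, 8] (same object as a)
`a += [24, 61]` → a = [6, 7, 8, 24, 61] (same object as b); b = [6, 7, 8, 24, 61] (same object as a)
`print(b)` → prints [6, 7, 8, 24, 61]
`x = (6, 4, 2)` → x = (6, 4, 2)
`y = x` → y = (6, 4, 2)
`x += (99, 47)` → x = (6, 4, 2, 99, 47)
`print(y)` → prints (6, 4, 2)

Answer:
[6, 7, 8, 24, 61]
(6, 4, 2)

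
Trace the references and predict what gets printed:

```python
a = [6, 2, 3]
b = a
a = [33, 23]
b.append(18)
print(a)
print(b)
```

Key concept: rebinding vs mutation: a is rebound to a new list, b still points at the original.
Step by step:
`a = [6, 2, 3]` → a = [6, 2, 3]
`b = a` → b = [6, 2, 3] (same object as a)
`a = [33, 23]` → a = [33, 23]
`b.append(18)` → b = [6, 2, 3, 18]
`print(a)` → prints [33, 23]
`print(b)` → prints [6, 2, 3, 18]

Answer:
[33, 23]
[6, 2, 3, 18]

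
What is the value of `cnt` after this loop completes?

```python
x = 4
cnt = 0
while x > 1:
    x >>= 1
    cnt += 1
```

Count right shifts until 1
`cnt` takes the values: 0 → 1 → 2

Answer: 2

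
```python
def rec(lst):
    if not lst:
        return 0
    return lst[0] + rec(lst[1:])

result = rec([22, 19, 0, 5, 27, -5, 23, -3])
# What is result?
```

22 + 19 + 0 + 5 + 27 + (-5) + 23 + (-3) + 0 = 88

Answer: 88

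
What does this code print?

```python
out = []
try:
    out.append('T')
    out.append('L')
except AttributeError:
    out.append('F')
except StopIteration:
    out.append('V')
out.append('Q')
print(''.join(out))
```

Execution trace: 'T' (try body) → 'L' (try body, no exception) → 'Q' (after the try/except). Output: TLQ

Answer: TLQ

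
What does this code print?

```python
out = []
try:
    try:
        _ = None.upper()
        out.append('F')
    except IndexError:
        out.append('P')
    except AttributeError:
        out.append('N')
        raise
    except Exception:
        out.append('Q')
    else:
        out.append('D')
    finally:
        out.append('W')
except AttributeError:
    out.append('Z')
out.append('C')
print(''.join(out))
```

Execution trace: 'N' (inner except AttributeError) → 'W' (inner finally) → 'Z' (outer except AttributeError) → 'C' (after the try/except). Output: NWZC

Answer: NWZC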